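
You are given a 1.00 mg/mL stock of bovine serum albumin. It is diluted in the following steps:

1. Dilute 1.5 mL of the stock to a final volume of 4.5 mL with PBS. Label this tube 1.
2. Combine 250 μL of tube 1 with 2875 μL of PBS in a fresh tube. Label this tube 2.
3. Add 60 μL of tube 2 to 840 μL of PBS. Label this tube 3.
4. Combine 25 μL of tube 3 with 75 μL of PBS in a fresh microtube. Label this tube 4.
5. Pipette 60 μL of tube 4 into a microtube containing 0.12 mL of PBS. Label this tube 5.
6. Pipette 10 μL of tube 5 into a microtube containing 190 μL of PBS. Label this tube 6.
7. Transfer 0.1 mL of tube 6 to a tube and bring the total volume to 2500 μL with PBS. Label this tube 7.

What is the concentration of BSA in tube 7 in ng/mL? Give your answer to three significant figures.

0.296 ng/mL

Step 1: 1.5 mL brought to 4.5 mL → factor 4.5/1.5 = 3
Step 2: 250 μL + 2875 μL = 3125 μL total → factor 3125/250 = 12.5
Step 3: 60 μL + 840 μL = 900 μL total → factor 900/60 = 15
Step 4: 25 μL + 75 μL = 100 μL total → factor 100/25 = 4
Step 5: 60 μL + 0.12 mL = 180 μL total → factor 180/60 = 3
Step 6: 10 μL + 190 μL = 200 μL total → factor 200/10 = 20
Step 7: 0.1 mL brought to 2500 μL → factor 2.5/0.1 = 25
Overall dilution factor = 3 × 12.5 × 15 × 4 × 3 × 20 × 25 = 3.375 × 10^6
Final = 1.00 mg/mL / 3.375 × 10^6 = 2.963 × 10^-7 mg/mL = 0.296 ng/mL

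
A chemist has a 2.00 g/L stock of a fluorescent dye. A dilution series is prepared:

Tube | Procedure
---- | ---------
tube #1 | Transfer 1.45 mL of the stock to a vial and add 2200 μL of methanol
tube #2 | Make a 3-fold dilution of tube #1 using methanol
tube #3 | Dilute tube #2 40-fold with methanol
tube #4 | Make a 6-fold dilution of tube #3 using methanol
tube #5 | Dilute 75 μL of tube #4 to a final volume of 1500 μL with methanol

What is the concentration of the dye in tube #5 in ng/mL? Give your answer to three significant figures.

55.2 ng/mL

Step 1: 1.45 mL + 2200 μL = 3.65 mL total → factor 3.65/1.45 = 2.5172
Step 2: 3-fold → factor 3
Step 3: 40-fold → factor 40
Step 4: 6-fold → factor 6
Step 5: 75 μL brought to 1500 μL → factor 1500/75 = 20
Overall dilution factor = 2.5172 × 3 × 40 × 6 × 20 = 36248
Final = 2.00 g/L / 36248 = 5.518 × 10^-5 g/L = 55.2 ng/mL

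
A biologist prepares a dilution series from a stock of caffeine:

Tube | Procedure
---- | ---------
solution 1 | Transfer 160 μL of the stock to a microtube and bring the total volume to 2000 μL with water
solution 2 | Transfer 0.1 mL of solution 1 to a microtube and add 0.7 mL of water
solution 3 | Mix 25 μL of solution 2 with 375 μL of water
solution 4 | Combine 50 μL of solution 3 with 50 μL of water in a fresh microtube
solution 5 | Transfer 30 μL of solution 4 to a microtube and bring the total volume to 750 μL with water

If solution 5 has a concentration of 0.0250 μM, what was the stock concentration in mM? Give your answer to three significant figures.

2.00 mM

Step 1: 160 μL brought to 2000 μL → factor 2000/160 = 12.5
Step 2: 0.1 mL + 0.7 mL = 0.8 mL total → factor 0.8/0.1 = 8
Step 3: 25 μL + 375 μL = 400 μL total → factor 400/25 = 16
Step 4: 50 μL + 50 μL = 100 μL total → factor 100/50 = 2
Step 5: 30 μL brought to 750 μL → factor 750/30 = 25
Overall dilution factor = 12.5 × 8 × 16 × 2 × 25 = 80000
Stock = 0.0250 μM × 80000 = 2000 μM = 2.00 mM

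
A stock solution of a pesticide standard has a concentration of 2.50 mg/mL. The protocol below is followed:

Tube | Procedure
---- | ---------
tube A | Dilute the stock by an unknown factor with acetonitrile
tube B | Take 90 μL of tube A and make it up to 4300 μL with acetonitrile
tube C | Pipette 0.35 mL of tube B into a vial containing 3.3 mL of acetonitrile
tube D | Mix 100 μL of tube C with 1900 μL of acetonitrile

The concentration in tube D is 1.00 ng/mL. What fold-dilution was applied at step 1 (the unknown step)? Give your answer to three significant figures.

251-fold

Step 1: unknown factor x
Step 2: 90 μL brought to 4300 μL → factor 4300/90 = 47.778
Step 3: 0.35 mL + 3.3 mL = 3.65 mL total → factor 3.65/0.35 = 10.429
Step 4: 100 μL + 1900 μL = 2000 μL total → factor 2000/100 = 20
Product of known-step factors = 9965.1
Overall factor = 2.50 mg/mL / (1.00 ng/mL) = 2.5 × 10^6
x = 2.5 × 10^6 / 9965.1 = 251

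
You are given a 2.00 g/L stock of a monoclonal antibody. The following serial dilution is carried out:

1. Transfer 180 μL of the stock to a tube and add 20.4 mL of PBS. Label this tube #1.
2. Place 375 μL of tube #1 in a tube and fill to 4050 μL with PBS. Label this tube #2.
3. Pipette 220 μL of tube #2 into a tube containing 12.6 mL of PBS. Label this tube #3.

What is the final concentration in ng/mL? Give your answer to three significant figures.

27.8 ng/mL

Step 1: 180 μL + 20.4 mL = 20580 μL total → factor 20580/180 = 114.33
Step 2: 375 μL brought to 4050 μL → factor 4050/375 = 10.8
Step 3: 220 μL + 12.6 mL = 12820 μL total → factor 12820/220 = 58.273
Overall dilution factor = 114.33 × 10.8 × 58.273 = 71955
Final = 2.00 g/L / 71955 = 2.780 × 10^-5 g/L = 27.8 ng/mL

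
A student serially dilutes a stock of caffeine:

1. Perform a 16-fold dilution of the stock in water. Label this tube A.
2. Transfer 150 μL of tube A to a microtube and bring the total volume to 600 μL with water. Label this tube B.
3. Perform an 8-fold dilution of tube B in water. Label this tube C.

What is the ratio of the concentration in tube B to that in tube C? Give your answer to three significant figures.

Step 1: 16-fold → factor 16
Step 2: 150 μL brought to 600 μL → factor 600/150 = 4
Step 3: 8-fold → factor 8
Dilution factor to tube B = 64; to tube C = 512
[tube B]/[tube C] = (factor to tube C)/(factor to tube B) = 512/64 = 8.00

8.00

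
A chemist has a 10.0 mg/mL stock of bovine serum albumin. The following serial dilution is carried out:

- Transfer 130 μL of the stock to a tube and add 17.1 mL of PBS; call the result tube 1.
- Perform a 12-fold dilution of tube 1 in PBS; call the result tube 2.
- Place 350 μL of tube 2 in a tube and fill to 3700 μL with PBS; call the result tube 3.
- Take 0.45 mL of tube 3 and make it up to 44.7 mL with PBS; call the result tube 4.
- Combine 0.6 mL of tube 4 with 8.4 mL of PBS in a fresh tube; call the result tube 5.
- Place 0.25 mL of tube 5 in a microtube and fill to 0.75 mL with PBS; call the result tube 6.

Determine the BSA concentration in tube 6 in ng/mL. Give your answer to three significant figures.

0.133 ng/mL

Step 1: 130 μL + 17.1 mL = 17230 μL total → factor 17230/130 = 132.54
Step 2: 12-fold → factor 12
Step 3: 350 μL brought to 3700 μL → factor 3700/350 = 10.571
Step 4: 0.45 mL brought to 44.7 mL → factor 44.7/0.45 = 99.333
Step 5: 0.6 mL + 8.4 mL = 9 mL total → factor 9/0.6 = 15
Step 6: 0.25 mL brought to 0.75 mL → factor 0.75/0.25 = 3
Overall dilution factor = 132.54 × 12 × 10.571 × 99.333 × 15 × 3 = 7.5156 × 10^7
Final = 10.0 mg/mL / 7.5156 × 10^7 = 1.331 × 10^-7 mg/mL = 0.133 ng/mL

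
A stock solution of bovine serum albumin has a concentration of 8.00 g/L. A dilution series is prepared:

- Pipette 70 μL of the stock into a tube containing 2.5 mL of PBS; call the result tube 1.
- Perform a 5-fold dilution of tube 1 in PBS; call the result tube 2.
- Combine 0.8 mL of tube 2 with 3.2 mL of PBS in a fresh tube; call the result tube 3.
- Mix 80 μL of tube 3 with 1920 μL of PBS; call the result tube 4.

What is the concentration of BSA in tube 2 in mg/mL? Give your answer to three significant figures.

0.0436 mg/mL

Step 1: 70 μL + 2.5 mL = 2570 μL total → factor 2570/70 = 36.714
Step 2: 5-fold → factor 5
Dilution factor through tube 2 = 36.714 × 5 = 183.57
[tube 2] = 8.00 g/L / 183.57 = 0.04358 g/L = 0.0436 mg/mL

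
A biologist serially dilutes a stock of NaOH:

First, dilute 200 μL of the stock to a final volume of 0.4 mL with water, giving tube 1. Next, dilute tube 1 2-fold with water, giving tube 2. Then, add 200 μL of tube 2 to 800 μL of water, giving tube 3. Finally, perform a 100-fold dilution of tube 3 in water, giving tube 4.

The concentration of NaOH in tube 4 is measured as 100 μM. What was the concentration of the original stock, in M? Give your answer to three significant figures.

0.200 M

Step 1: 200 μL brought to 0.4 mL → factor 400/200 = 2
Step 2: 2-fold → factor 2
Step 3: 200 μL + 800 μL = 1000 μL total → factor 1000/200 = 5
Step 4: 100-fold → factor 100
Overall dilution factor = 2 × 2 × 5 × 100 = 2000
Stock = 100 μM × 2000 = 2.000 × 10^5 μM = 0.200 M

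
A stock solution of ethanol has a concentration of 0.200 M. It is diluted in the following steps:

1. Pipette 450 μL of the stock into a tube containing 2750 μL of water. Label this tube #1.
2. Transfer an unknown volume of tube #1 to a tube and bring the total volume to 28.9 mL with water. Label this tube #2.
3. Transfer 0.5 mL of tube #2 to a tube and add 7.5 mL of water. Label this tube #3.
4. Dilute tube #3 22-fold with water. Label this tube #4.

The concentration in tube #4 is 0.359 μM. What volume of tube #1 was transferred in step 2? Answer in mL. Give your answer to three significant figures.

Step 1: 450 μL + 2750 μL = 3200 μL total → factor 3200/450 = 7.1111
Step 2: v brought to 28.9 mL → factor = 28.9 mL/v
Step 3: 0.5 mL + 7.5 mL = 8 mL total → factor 8/0.5 = 16
Step 4: 22-fold → factor 22
Product of known-step factors = 2503.1
Overall factor = 0.200 M / (0.359 μM) = 5.571 × 10^5
Step-2 factor = 5.571 × 10^5 / 2503.1 = 222.56
v = 28.9 mL / 222.56 = 0.130 mL

0.130 mL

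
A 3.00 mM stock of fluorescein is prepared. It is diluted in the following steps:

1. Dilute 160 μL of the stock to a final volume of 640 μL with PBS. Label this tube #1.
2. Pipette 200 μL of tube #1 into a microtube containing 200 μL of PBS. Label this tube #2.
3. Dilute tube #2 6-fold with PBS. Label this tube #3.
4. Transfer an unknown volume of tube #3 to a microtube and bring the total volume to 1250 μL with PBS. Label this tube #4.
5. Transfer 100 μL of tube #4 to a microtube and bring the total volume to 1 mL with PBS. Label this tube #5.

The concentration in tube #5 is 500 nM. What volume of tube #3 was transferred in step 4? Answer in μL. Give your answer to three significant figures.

Step 1: 160 μL brought to 640 μL → factor 640/160 = 4
Step 2: 200 μL + 200 μL = 400 μL total → factor 400/200 = 2
Step 3: 6-fold → factor 6
Step 4: v brought to 1250 μL → factor = 1250 μL/v
Step 5: 100 μL brought to 1 mL → factor 1000/100 = 10
Product of known-step factors = 480
Overall factor = 3.00 mM / (500 nM) = 6000
Step-4 factor = 6000 / 480 = 12.5
v = 1250 μL / 12.5 = 100 μL

100 μL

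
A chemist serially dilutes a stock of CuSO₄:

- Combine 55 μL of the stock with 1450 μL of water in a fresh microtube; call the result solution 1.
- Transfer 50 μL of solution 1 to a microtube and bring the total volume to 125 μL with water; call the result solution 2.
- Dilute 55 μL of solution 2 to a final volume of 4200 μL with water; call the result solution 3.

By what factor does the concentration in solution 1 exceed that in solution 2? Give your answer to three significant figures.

2.50

Step 1: 55 μL + 1450 μL = 1505 μL total → factor 1505/55 = 27.364
Step 2: 50 μL brought to 125 μL → factor 125/50 = 2.5
Dilution factor to solution 1 = 27.364; to solution 2 = 68.409
[solution 1]/[solution 2] = (factor to solution 2)/(factor to solution 1) = 68.409/27.364 = 2.50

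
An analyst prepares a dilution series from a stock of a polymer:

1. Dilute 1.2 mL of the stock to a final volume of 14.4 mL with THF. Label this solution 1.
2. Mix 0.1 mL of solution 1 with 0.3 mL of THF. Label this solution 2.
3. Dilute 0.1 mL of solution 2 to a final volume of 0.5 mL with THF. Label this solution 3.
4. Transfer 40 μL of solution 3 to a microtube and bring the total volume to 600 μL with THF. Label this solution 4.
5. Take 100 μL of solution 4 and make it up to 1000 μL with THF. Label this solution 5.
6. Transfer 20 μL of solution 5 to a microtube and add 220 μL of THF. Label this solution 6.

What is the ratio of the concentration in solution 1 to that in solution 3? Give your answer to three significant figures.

20.0

Step 1: 1.2 mL brought to 14.4 mL → factor 14.4/1.2 = 12
Step 2: 0.1 mL + 0.3 mL = 0.4 mL total → factor 0.4/0.1 = 4
Step 3: 0.1 mL brought to 0.5 mL → factor 0.5/0.1 = 5
Dilution factor to solution 1 = 12; to solution 3 = 240
[solution 1]/[solution 3] = (factor to solution 3)/(factor to solution 1) = 240/12 = 20.0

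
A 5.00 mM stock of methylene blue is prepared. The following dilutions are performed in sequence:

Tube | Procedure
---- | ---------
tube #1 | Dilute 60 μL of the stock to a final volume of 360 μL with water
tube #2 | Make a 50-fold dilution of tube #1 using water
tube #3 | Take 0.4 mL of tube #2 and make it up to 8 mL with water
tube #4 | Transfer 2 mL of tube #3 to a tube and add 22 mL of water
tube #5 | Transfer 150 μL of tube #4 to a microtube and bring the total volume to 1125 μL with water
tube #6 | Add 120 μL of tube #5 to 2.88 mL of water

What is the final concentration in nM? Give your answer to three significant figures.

Step 1: 60 μL brought to 360 μL → factor 360/60 = 6
Step 2: 50-fold → factor 50
Step 3: 0.4 mL brought to 8 mL → factor 8/0.4 = 20
Step 4: 2 mL + 22 mL = 24 mL total → factor 24/2 = 12
Step 5: 150 μL brought to 1125 μL → factor 1125/150 = 7.5
Step 6: 120 μL + 2.88 mL = 3000 μL total → factor 3000/120 = 25
Overall dilution factor = 6 × 50 × 20 × 12 × 7.5 × 25 = 1.35 × 10^7
Final = 5.00 mM / 1.35 × 10^7 = 3.704 × 10^-7 mM = 0.370 nM

0.370 nM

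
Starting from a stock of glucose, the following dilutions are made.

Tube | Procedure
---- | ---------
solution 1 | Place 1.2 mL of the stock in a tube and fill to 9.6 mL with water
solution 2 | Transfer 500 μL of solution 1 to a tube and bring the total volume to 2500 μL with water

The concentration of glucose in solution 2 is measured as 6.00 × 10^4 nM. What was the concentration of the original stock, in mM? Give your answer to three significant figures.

2.40 mM

Step 1: 1.2 mL brought to 9.6 mL → factor 9.6/1.2 = 8
Step 2: 500 μL brought to 2500 μL → factor 2500/500 = 5
Overall dilution factor = 8 × 5 = 40
Stock = 6.00 × 10^4 nM × 40 = 2.400 × 10^6 nM = 2.40 mM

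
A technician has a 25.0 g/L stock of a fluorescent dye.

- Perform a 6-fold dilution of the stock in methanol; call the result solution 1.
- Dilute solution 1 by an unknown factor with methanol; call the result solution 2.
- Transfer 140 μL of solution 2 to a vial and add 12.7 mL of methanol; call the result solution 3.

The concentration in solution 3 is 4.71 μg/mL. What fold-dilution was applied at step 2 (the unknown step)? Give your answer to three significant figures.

9.65-fold

Step 1: 6-fold → factor 6
Step 2: unknown factor x
Step 3: 140 μL + 12.7 mL = 12840 μL total → factor 12840/140 = 91.714
Product of known-step factors = 550.29
Overall factor = 25.0 g/L / (4.71 μg/mL) = 5307.9
x = 5307.9 / 550.29 = 9.65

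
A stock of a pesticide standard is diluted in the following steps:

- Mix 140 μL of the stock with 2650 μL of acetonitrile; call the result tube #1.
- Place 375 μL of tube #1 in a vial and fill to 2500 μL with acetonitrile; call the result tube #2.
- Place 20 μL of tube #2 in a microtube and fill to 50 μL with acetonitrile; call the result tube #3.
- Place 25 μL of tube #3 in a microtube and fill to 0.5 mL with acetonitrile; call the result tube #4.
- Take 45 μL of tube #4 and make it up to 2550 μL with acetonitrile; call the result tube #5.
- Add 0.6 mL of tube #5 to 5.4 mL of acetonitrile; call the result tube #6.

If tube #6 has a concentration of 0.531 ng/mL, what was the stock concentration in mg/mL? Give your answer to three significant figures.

Step 1: 140 μL + 2650 μL = 2790 μL total → factor 2790/140 = 19.929
Step 2: 375 μL brought to 2500 μL → factor 2500/375 = 6.6667
Step 3: 20 μL brought to 50 μL → factor 50/20 = 2.5
Step 4: 25 μL brought to 0.5 mL → factor 500/25 = 20
Step 5: 45 μL brought to 2550 μL → factor 2550/45 = 56.667
Step 6: 0.6 mL + 5.4 mL = 6 mL total → factor 6/0.6 = 10
Overall dilution factor = 19.929 × 6.6667 × 2.5 × 20 × 56.667 × 10 = 3.7643 × 10^6
Stock = 0.531 ng/mL × 3.7643 × 10^6 = 1.999 × 10^6 ng/mL = 2.00 mg/mL

2.00 mg/mL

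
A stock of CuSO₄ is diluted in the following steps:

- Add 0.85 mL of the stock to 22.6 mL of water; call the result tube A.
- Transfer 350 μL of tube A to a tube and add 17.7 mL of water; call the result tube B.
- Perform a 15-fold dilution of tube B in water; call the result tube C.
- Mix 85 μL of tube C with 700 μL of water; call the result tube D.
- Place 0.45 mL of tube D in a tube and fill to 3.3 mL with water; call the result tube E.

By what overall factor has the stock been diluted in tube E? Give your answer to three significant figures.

1.45 × 10^6

Step 1: 0.85 mL + 22.6 mL = 23.45 mL total → factor 23.45/0.85 = 27.588
Step 2: 350 μL + 17.7 mL = 18050 μL total → factor 18050/350 = 51.571
Step 3: 15-fold → factor 15
Step 4: 85 μL + 700 μL = 785 μL total → factor 785/85 = 9.2353
Step 5: 0.45 mL brought to 3.3 mL → factor 3.3/0.45 = 7.3333
Overall dilution factor = 27.588 × 51.571 × 15 × 9.2353 × 7.3333 = 1.4454 × 10^6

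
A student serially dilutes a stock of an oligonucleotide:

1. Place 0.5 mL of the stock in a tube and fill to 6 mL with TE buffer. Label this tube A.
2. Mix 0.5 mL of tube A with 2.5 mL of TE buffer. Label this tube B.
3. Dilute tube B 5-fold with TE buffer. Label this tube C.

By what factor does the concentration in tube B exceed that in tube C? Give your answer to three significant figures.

Step 1: 0.5 mL brought to 6 mL → factor 6/0.5 = 12
Step 2: 0.5 mL + 2.5 mL = 3 mL total → factor 3/0.5 = 6
Step 3: 5-fold → factor 5
Dilution factor to tube B = 72; to tube C = 360
[tube B]/[tube C] = (factor to tube C)/(factor to tube B) = 360/72 = 5.00

5.00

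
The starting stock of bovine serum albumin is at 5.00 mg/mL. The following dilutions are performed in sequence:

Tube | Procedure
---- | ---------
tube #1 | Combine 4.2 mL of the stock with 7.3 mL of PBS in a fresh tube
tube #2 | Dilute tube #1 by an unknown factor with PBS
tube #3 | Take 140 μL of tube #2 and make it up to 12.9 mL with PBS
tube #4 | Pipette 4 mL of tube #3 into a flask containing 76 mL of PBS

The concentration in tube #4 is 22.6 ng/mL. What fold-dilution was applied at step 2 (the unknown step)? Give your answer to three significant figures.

43.8-fold

Step 1: 4.2 mL + 7.3 mL = 11.5 mL total → factor 11.5/4.2 = 2.7381
Step 2: unknown factor x
Step 3: 140 μL brought to 12.9 mL → factor 12900/140 = 92.143
Step 4: 4 mL + 76 mL = 80 mL total → factor 80/4 = 20
Product of known-step factors = 5045.9
Overall factor = 5.00 mg/mL / (22.6 ng/mL) = 2.2124 × 10^5
x = 2.2124 × 10^5 / 5045.9 = 43.8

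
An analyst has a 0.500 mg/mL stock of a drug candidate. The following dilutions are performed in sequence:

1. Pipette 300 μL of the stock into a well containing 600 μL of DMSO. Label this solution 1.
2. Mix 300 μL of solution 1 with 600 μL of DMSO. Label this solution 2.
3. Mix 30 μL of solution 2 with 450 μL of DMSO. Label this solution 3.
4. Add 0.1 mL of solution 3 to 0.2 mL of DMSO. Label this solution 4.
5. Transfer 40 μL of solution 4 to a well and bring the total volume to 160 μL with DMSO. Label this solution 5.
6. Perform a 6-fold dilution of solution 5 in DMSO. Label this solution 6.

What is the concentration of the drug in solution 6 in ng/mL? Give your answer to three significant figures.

Step 1: 300 μL + 600 μL = 900 μL total → factor 900/300 = 3
Step 2: 300 μL + 600 μL = 900 μL total → factor 900/300 = 3
Step 3: 30 μL + 450 μL = 480 μL total → factor 480/30 = 16
Step 4: 0.1 mL + 0.2 mL = 0.3 mL total → factor 0.3/0.1 = 3
Step 5: 40 μL brought to 160 μL → factor 160/40 = 4
Step 6: 6-fold → factor 6
Overall dilution factor = 3 × 3 × 16 × 3 × 4 × 6 = 10368
Final = 0.500 mg/mL / 10368 = 4.823 × 10^-5 mg/mL = 48.2 ng/mL

48.2 ng/mL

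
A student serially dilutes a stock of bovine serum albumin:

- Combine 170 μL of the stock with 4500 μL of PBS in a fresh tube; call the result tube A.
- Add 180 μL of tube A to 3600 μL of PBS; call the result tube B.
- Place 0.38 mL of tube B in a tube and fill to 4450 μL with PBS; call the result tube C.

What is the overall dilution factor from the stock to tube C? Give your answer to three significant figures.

6.76 × 10^3

Step 1: 170 μL + 4500 μL = 4670 μL total → factor 4670/170 = 27.471
Step 2: 180 μL + 3600 μL = 3780 μL total → factor 3780/180 = 21
Step 3: 0.38 mL brought to 4450 μL → factor 4.45/0.38 = 11.711
Overall dilution factor = 27.471 × 21 × 11.711 = 6755.6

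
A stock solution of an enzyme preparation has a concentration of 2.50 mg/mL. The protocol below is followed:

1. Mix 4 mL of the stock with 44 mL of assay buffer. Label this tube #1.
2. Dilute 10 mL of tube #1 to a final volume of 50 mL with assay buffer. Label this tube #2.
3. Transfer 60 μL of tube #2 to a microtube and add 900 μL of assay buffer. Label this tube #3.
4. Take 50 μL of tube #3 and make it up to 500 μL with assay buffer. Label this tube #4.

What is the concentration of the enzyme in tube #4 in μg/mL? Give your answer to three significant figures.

Step 1: 4 mL + 44 mL = 48 mL total → factor 48/4 = 12
Step 2: 10 mL brought to 50 mL → factor 50/10 = 5
Step 3: 60 μL + 900 μL = 960 μL total → factor 960/60 = 16
Step 4: 50 μL brought to 500 μL → factor 500/50 = 10
Overall dilution factor = 12 × 5 × 16 × 10 = 9600
Final = 2.50 mg/mL / 9600 = 0.0002604 mg/mL = 0.260 μg/mL

0.260 μg/mL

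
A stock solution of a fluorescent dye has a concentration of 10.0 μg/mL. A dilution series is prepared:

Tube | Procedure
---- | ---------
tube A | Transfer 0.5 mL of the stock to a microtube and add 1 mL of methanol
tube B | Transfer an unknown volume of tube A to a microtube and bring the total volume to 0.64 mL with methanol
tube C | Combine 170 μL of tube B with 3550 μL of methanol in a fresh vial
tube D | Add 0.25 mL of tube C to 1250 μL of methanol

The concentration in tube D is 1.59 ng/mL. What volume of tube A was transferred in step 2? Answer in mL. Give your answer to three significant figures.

Step 1: 0.5 mL + 1 mL = 1.5 mL total → factor 1.5/0.5 = 3
Step 2: v brought to 0.64 mL → factor = 0.64 mL/v
Step 3: 170 μL + 3550 μL = 3720 μL total → factor 3720/170 = 21.882
Step 4: 0.25 mL + 1250 μL = 1.5 mL total → factor 1.5/0.25 = 6
Product of known-step factors = 393.88
Overall factor = 10.0 μg/mL / (1.59 ng/mL) = 6289.3
Step-2 factor = 6289.3 / 393.88 = 15.967
v = 0.64 mL / 15.967 = 0.0401 mL

0.0401 mL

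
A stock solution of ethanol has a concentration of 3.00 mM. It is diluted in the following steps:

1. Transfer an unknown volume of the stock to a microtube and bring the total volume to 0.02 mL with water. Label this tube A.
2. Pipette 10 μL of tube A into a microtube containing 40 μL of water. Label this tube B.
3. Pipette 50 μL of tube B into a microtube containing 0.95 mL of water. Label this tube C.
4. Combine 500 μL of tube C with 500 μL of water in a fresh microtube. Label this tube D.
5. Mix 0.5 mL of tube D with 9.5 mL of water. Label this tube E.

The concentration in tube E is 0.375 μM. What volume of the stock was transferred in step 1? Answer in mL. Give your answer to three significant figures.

Step 1: v brought to 0.02 mL → factor = 0.02 mL/v
Step 2: 10 μL + 40 μL = 50 μL total → factor 50/10 = 5
Step 3: 50 μL + 0.95 mL = 1000 μL total → factor 1000/50 = 20
Step 4: 500 μL + 500 μL = 1000 μL total → factor 1000/500 = 2
Step 5: 0.5 mL + 9.5 mL = 10 mL total → factor 10/0.5 = 20
Product of known-step factors = 4000
Overall factor = 3.00 mM / (0.375 μM) = 8000
Step-1 factor = 8000 / 4000 = 2
v = 0.02 mL / 2 = 0.0100 mL

0.0100 mL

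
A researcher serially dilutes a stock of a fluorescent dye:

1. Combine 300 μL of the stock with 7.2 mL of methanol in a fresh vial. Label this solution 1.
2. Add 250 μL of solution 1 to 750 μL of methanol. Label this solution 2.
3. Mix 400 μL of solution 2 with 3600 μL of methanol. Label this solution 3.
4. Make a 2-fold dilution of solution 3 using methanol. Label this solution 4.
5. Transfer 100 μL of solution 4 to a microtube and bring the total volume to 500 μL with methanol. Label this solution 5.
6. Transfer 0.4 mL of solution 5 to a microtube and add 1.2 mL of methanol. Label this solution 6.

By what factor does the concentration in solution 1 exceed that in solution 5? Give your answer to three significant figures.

Step 1: 300 μL + 7.2 mL = 7500 μL total → factor 7500/300 = 25
Step 2: 250 μL + 750 μL = 1000 μL total → factor 1000/250 = 4
Step 3: 400 μL + 3600 μL = 4000 μL total → factor 4000/400 = 10
Step 4: 2-fold → factor 2
Step 5: 100 μL brought to 500 μL → factor 500/100 = 5
Dilution factor to solution 1 = 25; to solution 5 = 10000
[solution 1]/[solution 5] = (factor to solution 5)/(factor to solution 1) = 10000/25 = 400

400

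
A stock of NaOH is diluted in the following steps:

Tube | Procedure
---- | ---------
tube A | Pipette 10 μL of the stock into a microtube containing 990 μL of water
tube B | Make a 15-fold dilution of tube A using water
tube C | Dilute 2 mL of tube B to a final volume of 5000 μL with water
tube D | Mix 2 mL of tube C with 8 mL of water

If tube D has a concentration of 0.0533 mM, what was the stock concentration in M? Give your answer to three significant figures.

Step 1: 10 μL + 990 μL = 1000 μL total → factor 1000/10 = 100
Step 2: 15-fold → factor 15
Step 3: 2 mL brought to 5000 μL → factor 5/2 = 2.5
Step 4: 2 mL + 8 mL = 10 mL total → factor 10/2 = 5
Overall dilution factor = 100 × 15 × 2.5 × 5 = 18750
Stock = 0.0533 mM × 18750 = 999.4 mM = 0.999 M

0.999 M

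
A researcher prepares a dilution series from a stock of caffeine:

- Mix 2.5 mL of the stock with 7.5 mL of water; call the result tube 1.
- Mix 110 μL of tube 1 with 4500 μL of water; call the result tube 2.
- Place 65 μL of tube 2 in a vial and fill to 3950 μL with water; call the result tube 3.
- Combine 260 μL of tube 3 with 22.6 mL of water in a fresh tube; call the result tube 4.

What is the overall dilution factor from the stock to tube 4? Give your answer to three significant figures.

Step 1: 2.5 mL + 7.5 mL = 10 mL total → factor 10/2.5 = 4
Step 2: 110 μL + 4500 μL = 4610 μL total → factor 4610/110 = 41.909
Step 3: 65 μL brought to 3950 μL → factor 3950/65 = 60.769
Step 4: 260 μL + 22.6 mL = 22860 μL total → factor 22860/260 = 87.923
Overall dilution factor = 4 × 41.909 × 60.769 × 87.923 = 8.9568 × 10^5

8.96 × 10^5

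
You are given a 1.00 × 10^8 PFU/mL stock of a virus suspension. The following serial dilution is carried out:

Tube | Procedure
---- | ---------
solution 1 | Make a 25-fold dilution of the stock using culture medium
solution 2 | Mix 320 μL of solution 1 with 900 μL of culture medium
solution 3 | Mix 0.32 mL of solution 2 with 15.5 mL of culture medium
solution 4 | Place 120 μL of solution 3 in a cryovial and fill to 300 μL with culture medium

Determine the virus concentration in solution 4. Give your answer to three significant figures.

8.49 × 10^3 PFU/mL

Step 1: 25-fold → factor 25
Step 2: 320 μL + 900 μL = 1220 μL total → factor 1220/320 = 3.8125
Step 3: 0.32 mL + 15.5 mL = 15.82 mL total → factor 15.82/0.32 = 49.438
Step 4: 120 μL brought to 300 μL → factor 300/120 = 2.5
Overall dilution factor = 25 × 3.8125 × 49.438 × 2.5 = 11780
Final = 1.00 × 10^8 PFU/mL / 11780 = 8.49 × 10^3 PFU/mL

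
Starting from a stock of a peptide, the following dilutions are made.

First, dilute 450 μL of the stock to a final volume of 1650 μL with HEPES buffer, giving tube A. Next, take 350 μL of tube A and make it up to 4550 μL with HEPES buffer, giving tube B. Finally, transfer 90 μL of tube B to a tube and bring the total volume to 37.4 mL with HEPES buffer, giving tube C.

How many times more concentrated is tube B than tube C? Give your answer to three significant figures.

416

Step 1: 450 μL brought to 1650 μL → factor 1650/450 = 3.6667
Step 2: 350 μL brought to 4550 μL → factor 4550/350 = 13
Step 3: 90 μL brought to 37.4 mL → factor 37400/90 = 415.56
Dilution factor to tube B = 47.667; to tube C = 19808
[tube B]/[tube C] = (factor to tube C)/(factor to tube B) = 19808/47.667 = 416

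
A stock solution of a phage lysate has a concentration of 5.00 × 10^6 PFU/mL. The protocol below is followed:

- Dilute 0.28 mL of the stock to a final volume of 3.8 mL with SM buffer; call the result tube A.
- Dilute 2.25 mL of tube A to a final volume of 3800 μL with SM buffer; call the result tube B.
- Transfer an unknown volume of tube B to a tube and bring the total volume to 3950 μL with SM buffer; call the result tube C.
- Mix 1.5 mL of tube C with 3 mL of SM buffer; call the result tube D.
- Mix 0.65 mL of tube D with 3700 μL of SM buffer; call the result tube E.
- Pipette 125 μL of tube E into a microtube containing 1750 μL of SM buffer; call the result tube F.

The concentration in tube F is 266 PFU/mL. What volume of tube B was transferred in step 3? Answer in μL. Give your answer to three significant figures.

1.45 × 10^3 μL

Step 1: 0.28 mL brought to 3.8 mL → factor 3.8/0.28 = 13.571
Step 2: 2.25 mL brought to 3800 μL → factor 3.8/2.25 = 1.6889
Step 3: v brought to 3950 μL → factor = 3950 μL/v
Step 4: 1.5 mL + 3 mL = 4.5 mL total → factor 4.5/1.5 = 3
Step 5: 0.65 mL + 3700 μL = 4.35 mL total → factor 4.35/0.65 = 6.6923
Step 6: 125 μL + 1750 μL = 1875 μL total → factor 1875/125 = 15
Product of known-step factors = 6902.6
Overall factor = 5.00 × 10^6 PFU/mL / (266 PFU/mL) = 18797
Step-3 factor = 18797 / 6902.6 = 2.7232
v = 3950 μL / 2.7232 = 1.45 × 10^3 μL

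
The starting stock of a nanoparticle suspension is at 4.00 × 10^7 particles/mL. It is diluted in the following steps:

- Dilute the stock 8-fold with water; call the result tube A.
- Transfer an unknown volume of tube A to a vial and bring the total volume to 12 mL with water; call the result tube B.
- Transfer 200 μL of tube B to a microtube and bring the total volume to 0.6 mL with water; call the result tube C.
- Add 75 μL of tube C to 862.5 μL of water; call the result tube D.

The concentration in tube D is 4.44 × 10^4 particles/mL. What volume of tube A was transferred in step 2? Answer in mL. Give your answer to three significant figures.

Step 1: 8-fold → factor 8
Step 2: v brought to 12 mL → factor = 12 mL/v
Step 3: 200 μL brought to 0.6 mL → factor 600/200 = 3
Step 4: 75 μL + 862.5 μL = 937.5 μL total → factor 937.5/75 = 12.5
Product of known-step factors = 300
Overall factor = 4.00 × 10^7 particles/mL / (4.44 × 10^4 particles/mL) = 900.9
Step-2 factor = 900.9 / 300 = 3.003
v = 12 mL / 3.003 = 4.00 mL

4.00 mL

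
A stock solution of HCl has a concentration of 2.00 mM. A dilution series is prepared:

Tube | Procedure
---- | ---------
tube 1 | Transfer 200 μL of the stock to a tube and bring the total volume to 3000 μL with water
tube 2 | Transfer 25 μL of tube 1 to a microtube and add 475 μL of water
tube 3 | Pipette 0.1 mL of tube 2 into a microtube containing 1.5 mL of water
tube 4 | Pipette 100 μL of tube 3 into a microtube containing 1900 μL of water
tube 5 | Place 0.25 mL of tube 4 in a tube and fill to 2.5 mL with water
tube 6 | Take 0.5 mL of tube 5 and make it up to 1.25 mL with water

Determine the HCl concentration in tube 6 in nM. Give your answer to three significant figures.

Step 1: 200 μL brought to 3000 μL → factor 3000/200 = 15
Step 2: 25 μL + 475 μL = 500 μL total → factor 500/25 = 20
Step 3: 0.1 mL + 1.5 mL = 1.6 mL total → factor 1.6/0.1 = 16
Step 4: 100 μL + 1900 μL = 2000 μL total → factor 2000/100 = 20
Step 5: 0.25 mL brought to 2.5 mL → factor 2.5/0.25 = 10
Step 6: 0.5 mL brought to 1.25 mL → factor 1.25/0.5 = 2.5
Overall dilution factor = 15 × 20 × 16 × 20 × 10 × 2.5 = 2.4 × 10^6
Final = 2.00 mM / 2.4 × 10^6 = 8.333 × 10^-7 mM = 0.833 nM

0.833 nM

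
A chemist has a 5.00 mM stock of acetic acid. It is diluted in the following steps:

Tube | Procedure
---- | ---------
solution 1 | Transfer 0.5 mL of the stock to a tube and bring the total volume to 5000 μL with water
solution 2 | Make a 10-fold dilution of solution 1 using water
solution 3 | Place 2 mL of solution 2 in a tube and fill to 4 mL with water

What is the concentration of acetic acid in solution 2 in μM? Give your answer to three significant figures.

Step 1: 0.5 mL brought to 5000 μL → factor 5/0.5 = 10
Step 2: 10-fold → factor 10
Dilution factor through solution 2 = 10 × 10 = 100
[solution 2] = 5.00 mM / 100 = 0.05000 mM = 50.0 μM

50.0 μM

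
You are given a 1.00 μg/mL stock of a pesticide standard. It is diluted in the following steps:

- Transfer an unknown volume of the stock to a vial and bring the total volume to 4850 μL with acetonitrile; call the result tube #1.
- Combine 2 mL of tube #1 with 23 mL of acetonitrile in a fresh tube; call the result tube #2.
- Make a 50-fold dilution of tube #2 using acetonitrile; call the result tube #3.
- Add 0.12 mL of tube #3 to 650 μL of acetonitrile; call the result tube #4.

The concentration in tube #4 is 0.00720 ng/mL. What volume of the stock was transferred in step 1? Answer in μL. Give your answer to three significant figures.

Step 1: v brought to 4850 μL → factor = 4850 μL/v
Step 2: 2 mL + 23 mL = 25 mL total → factor 25/2 = 12.5
Step 3: 50-fold → factor 50
Step 4: 0.12 mL + 650 μL = 0.77 mL total → factor 0.77/0.12 = 6.4167
Product of known-step factors = 4010.4
Overall factor = 1.00 μg/mL / (0.00720 ng/mL) = 1.3889 × 10^5
Step-1 factor = 1.3889 × 10^5 / 4010.4 = 34.632
v = 4850 μL / 34.632 = 140 μL

140 μL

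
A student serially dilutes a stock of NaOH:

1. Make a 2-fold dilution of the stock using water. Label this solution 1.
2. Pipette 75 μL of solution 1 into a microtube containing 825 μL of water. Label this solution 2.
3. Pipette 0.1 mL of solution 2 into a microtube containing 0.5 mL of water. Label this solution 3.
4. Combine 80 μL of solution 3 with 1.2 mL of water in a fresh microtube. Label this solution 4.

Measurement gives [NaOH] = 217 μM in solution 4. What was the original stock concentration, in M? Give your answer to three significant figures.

0.500 M

Step 1: 2-fold → factor 2
Step 2: 75 μL + 825 μL = 900 μL total → factor 900/75 = 12
Step 3: 0.1 mL + 0.5 mL = 0.6 mL total → factor 0.6/0.1 = 6
Step 4: 80 μL + 1.2 mL = 1280 μL total → factor 1280/80 = 16
Overall dilution factor = 2 × 12 × 6 × 16 = 2304
Stock = 217 μM × 2304 = 5.000 × 10^5 μM = 0.500 M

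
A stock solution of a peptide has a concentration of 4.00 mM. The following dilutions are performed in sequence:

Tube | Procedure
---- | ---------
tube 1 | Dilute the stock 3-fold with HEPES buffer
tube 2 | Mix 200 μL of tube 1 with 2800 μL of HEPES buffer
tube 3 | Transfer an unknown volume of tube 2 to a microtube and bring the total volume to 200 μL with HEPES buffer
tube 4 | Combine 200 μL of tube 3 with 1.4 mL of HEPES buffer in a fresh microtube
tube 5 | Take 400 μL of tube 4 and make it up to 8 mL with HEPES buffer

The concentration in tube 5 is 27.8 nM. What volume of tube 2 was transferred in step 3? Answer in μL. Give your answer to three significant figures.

Step 1: 3-fold → factor 3
Step 2: 200 μL + 2800 μL = 3000 μL total → factor 3000/200 = 15
Step 3: v brought to 200 μL → factor = 200 μL/v
Step 4: 200 μL + 1.4 mL = 1600 μL total → factor 1600/200 = 8
Step 5: 400 μL brought to 8 mL → factor 8000/400 = 20
Product of known-step factors = 7200
Overall factor = 4.00 mM / (27.8 nM) = 1.4388 × 10^5
Step-3 factor = 1.4388 × 10^5 / 7200 = 19.984
v = 200 μL / 19.984 = 10.0 μL

10.0 μL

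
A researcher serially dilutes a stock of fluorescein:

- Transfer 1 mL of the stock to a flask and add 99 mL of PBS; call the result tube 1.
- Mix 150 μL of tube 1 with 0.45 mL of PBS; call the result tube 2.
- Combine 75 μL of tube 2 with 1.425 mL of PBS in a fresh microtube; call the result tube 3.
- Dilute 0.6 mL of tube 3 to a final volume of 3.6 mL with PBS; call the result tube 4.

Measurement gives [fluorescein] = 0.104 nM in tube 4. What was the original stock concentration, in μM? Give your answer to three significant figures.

4.99 μM

Step 1: 1 mL + 99 mL = 100 mL total → factor 100/1 = 100
Step 2: 150 μL + 0.45 mL = 600 μL total → factor 600/150 = 4
Step 3: 75 μL + 1.425 mL = 1500 μL total → factor 1500/75 = 20
Step 4: 0.6 mL brought to 3.6 mL → factor 3.6/0.6 = 6
Overall dilution factor = 100 × 4 × 20 × 6 = 48000
Stock = 0.104 nM × 48000 = 4992 nM = 4.99 μM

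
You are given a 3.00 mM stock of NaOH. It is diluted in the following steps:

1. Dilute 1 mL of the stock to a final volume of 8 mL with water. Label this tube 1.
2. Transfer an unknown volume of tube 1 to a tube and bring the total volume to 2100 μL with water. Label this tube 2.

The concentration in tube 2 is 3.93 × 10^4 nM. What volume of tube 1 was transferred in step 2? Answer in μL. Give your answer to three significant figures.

Step 1: 1 mL brought to 8 mL → factor 8/1 = 8
Step 2: v brought to 2100 μL → factor = 2100 μL/v
Product of known-step factors = 8
Overall factor = 3.00 mM / (3.93 × 10^4 nM) = 76.336
Step-2 factor = 76.336 / 8 = 9.542
v = 2100 μL / 9.542 = 220 μL

220 μL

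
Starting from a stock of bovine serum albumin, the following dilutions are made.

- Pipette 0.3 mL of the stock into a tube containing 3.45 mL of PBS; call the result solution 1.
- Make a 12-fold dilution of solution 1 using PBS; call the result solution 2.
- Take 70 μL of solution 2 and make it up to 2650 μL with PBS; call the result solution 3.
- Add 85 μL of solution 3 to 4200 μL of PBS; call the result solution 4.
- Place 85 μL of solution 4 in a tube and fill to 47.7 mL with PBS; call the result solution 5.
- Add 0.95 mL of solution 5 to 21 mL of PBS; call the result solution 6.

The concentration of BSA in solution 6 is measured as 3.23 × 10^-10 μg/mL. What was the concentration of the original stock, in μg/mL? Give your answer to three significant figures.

Step 1: 0.3 mL + 3.45 mL = 3.75 mL total → factor 3.75/0.3 = 12.5
Step 2: 12-fold → factor 12
Step 3: 70 μL brought to 2650 μL → factor 2650/70 = 37.857
Step 4: 85 μL + 4200 μL = 4285 μL total → factor 4285/85 = 50.412
Step 5: 85 μL brought to 47.7 mL → factor 47700/85 = 561.18
Step 6: 0.95 mL + 21 mL = 21.95 mL total → factor 21.95/0.95 = 23.105
Overall dilution factor = 12.5 × 12 × 37.857 × 50.412 × 561.18 × 23.105 = 3.7118 × 10^9
Stock = 3.23 × 10^-10 μg/mL × 3.7118 × 10^9 = 1.20 μg/mL

1.20 μg/mL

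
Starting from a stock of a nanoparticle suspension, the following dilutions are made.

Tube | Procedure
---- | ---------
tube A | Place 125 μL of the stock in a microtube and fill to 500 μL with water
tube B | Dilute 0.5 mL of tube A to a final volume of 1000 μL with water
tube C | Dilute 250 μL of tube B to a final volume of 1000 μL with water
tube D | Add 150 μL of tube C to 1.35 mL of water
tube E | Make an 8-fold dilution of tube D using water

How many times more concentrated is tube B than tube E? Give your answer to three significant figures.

Step 1: 125 μL brought to 500 μL → factor 500/125 = 4
Step 2: 0.5 mL brought to 1000 μL → factor 1/0.5 = 2
Step 3: 250 μL brought to 1000 μL → factor 1000/250 = 4
Step 4: 150 μL + 1.35 mL = 1500 μL total → factor 1500/150 = 10
Step 5: 8-fold → factor 8
Dilution factor to tube B = 8; to tube E = 2560
[tube B]/[tube E] = (factor to tube E)/(factor to tube B) = 2560/8 = 320

320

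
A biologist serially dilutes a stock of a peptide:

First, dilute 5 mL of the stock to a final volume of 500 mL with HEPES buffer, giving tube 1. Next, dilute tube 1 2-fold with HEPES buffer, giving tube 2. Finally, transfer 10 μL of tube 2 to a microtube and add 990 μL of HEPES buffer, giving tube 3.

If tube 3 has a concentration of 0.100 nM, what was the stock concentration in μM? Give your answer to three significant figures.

Step 1: 5 mL brought to 500 mL → factor 500/5 = 100
Step 2: 2-fold → factor 2
Step 3: 10 μL + 990 μL = 1000 μL total → factor 1000/10 = 100
Overall dilution factor = 100 × 2 × 100 = 20000
Stock = 0.100 nM × 20000 = 2000 nM = 2.00 μM

2.00 μM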